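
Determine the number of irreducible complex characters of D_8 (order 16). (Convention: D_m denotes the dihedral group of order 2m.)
7

Proof sketch: The number of irreducible complex representations of a finite group equals its number of conjugacy classes. D_8 has 7 conjugacy classes (n/2 + 3 for n even), so D_8 (order 16) has exactly 7 irreducible complex representations.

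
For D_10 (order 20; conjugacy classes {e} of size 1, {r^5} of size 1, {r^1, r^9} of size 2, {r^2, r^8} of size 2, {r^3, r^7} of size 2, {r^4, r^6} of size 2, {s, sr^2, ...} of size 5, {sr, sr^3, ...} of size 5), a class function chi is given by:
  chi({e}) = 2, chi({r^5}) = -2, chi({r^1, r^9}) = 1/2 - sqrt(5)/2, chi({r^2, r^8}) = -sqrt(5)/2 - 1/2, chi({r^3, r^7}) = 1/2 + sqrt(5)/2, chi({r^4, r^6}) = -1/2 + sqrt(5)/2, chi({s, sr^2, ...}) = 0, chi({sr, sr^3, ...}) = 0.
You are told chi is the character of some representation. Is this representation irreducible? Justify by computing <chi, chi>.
Irreducible: <chi, chi> = 1.

Justification: <chi, chi> = (1/|G|) sum_C |C| * |chi(C)|^2 = (1/20)[1*|2|^2 + 1*|-2|^2 + 2*|1/2 - sqrt(5)/2|^2 + 2*|-sqrt(5)/2 - 1/2|^2 + 2*|1/2 + sqrt(5)/2|^2 + 2*|-1/2 + sqrt(5)/2|^2 + 5*|0|^2 + 5*|0|^2]
  = (1/20)[(4) + (4) + (3 - sqrt(5)) + (sqrt(5) + 3) + (sqrt(5) + 3) + (3 - sqrt(5)) + (0) + (0)] = 20/20 = 1.
A character is irreducible iff <chi, chi> = 1, so this representation is irreducible.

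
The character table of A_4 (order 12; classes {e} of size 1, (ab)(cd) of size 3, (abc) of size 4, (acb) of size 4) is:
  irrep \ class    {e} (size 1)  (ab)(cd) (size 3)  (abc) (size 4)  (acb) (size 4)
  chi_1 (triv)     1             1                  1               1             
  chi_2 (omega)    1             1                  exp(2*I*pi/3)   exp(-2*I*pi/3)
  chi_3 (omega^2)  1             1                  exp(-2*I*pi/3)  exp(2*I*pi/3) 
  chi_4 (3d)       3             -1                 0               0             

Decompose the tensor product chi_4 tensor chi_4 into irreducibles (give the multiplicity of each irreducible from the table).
chi_4 tensor chi_4 = chi_1 + chi_2 + chi_3 + 2*chi_4 (all other irreducibles have multiplicity 0).

Solution. The character of a tensor product is the pointwise product (chi_4 * chi_4)(C) = chi_4(C) * chi_4(C):
  {e}: (3)*(3), (ab)(cd): (-1)*(-1), (abc): (0)*(0), (acb): (0)*(0)
so (chi_4 * chi_4) takes values
  {e} -> 9, (ab)(cd) -> 1, (abc) -> 0, (acb) -> 0.
Now take the inner product of this character with each irreducible chi from the table, <chi_4*chi_4, chi> = (1/12) sum_C |C| (chi_4*chi_4)(C) conj(chi(C)):
  <chi_4*chi_4, chi_1> = (1/12)[1*(9)*conj(1) + 3*(1)*conj(1) + 4*(0)*conj(1) + 4*(0)*conj(1)]
      = (1/12)[(9) + (3) + (0) + (0)] = 12/12 = 1
  <chi_4*chi_4, chi_2> = (1/12)[1*(9)*conj(1) + 3*(1)*conj(1) + 4*(0)*conj(exp(2*I*pi/3)) + 4*(0)*conj(exp(-2*I*pi/3))]
      = (1/12)[(9) + (3) + (0) + (0)] = 12/12 = 1
  <chi_4*chi_4, chi_3> = (1/12)[1*(9)*conj(1) + 3*(1)*conj(1) + 4*(0)*conj(exp(-2*I*pi/3)) + 4*(0)*conj(exp(2*I*pi/3))]
      = (1/12)[(9) + (3) + (0) + (0)] = 12/12 = 1
  <chi_4*chi_4, chi_4> = (1/12)[1*(9)*conj(3) + 3*(1)*conj(-1) + 4*(0)*conj(0) + 4*(0)*conj(0)]
      = (1/12)[(27) + (-3) + (0) + (0)] = 24/12 = 2
(Exp terms are combined using exp(i*s)*conj(exp(i*t)) = exp(i*(s-t)), and sums of them are collapsed using the identity that for every m > 1 the m distinct m-th roots of unity sum to 0, e.g. 1 + exp(2*I*pi/3) + exp(-2*I*pi/3) = 0.)
Hence the multiplicities are chi_1: 1, chi_2: 1, chi_3: 1, chi_4: 2. Dimension check: dim(chi_4)*dim(chi_4) = 3*3 = 9 and sum (mult * dim) = 1*1 + 1*1 + 1*1 + 2*3 = 9.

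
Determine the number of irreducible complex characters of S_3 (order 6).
3

Working: The number of irreducible complex representations of a finite group equals its number of conjugacy classes. Conjugacy classes in S_3 correspond to cycle types, i.e. partitions of 3; there are p(3) = 3 of them, so S_3 (order 6) has exactly 3 irreducible complex representations.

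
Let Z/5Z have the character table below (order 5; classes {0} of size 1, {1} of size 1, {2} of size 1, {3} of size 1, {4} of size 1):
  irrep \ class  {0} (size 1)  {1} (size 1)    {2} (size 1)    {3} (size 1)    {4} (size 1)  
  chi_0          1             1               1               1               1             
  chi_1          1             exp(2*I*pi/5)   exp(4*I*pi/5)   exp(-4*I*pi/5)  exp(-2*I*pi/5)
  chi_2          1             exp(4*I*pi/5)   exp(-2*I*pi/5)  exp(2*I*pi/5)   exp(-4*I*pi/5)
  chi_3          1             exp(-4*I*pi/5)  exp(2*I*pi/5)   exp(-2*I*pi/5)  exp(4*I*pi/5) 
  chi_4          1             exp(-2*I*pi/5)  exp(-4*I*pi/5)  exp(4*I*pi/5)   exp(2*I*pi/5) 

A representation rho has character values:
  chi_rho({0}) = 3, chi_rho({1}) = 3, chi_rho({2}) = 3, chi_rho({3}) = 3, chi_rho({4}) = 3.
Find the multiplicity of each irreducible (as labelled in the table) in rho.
Multiplicities: chi_0: 3, chi_1: 0, chi_2: 0, chi_3: 0, chi_4: 0.

Proof sketch: Use <chi_rho, chi> = (1/|G|) sum_C |C| * chi_rho(C) * conj(chi(C)) with |G| = 5 for each irreducible chi in the table:
  <chi_rho, chi_0> = (1/5)[1*(3)*conj(1) + 1*(3)*conj(1) + 1*(3)*conj(1) + 1*(3)*conj(1) + 1*(3)*conj(1)]
      = (1/5)[(3) + (3) + (3) + (3) + (3)] = 15/5 = 3
  <chi_rho, chi_1> = (1/5)[1*(3)*conj(1) + 1*(3)*conj(exp(2*I*pi/5)) + 1*(3)*conj(exp(4*I*pi/5)) + 1*(3)*conj(exp(-4*I*pi/5)) + 1*(3)*conj(exp(-2*I*pi/5))]
      = (1/5)[(3) + (3*exp(-2*I*pi/5)) + (3*exp(-4*I*pi/5)) + (3*exp(4*I*pi/5)) + (3*exp(2*I*pi/5))] = 0/5 = 0
  <chi_rho, chi_2> = (1/5)[1*(3)*conj(1) + 1*(3)*conj(exp(4*I*pi/5)) + 1*(3)*conj(exp(-2*I*pi/5)) + 1*(3)*conj(exp(2*I*pi/5)) + 1*(3)*conj(exp(-4*I*pi/5))]
      = (1/5)[(3) + (3*exp(-4*I*pi/5)) + (3*exp(2*I*pi/5)) + (3*exp(-2*I*pi/5)) + (3*exp(4*I*pi/5))] = 0/5 = 0
  <chi_rho, chi_3> = (1/5)[1*(3)*conj(1) + 1*(3)*conj(exp(-4*I*pi/5)) + 1*(3)*conj(exp(2*I*pi/5)) + 1*(3)*conj(exp(-2*I*pi/5)) + 1*(3)*conj(exp(4*I*pi/5))]
      = (1/5)[(3) + (3*exp(4*I*pi/5)) + (3*exp(-2*I*pi/5)) + (3*exp(2*I*pi/5)) + (3*exp(-4*I*pi/5))] = 0/5 = 0
  <chi_rho, chi_4> = (1/5)[1*(3)*conj(1) + 1*(3)*conj(exp(-2*I*pi/5)) + 1*(3)*conj(exp(-4*I*pi/5)) + 1*(3)*conj(exp(4*I*pi/5)) + 1*(3)*conj(exp(2*I*pi/5))]
      = (1/5)[(3) + (3*exp(2*I*pi/5)) + (3*exp(4*I*pi/5)) + (3*exp(-4*I*pi/5)) + (3*exp(-2*I*pi/5))] = 0/5 = 0
(Exp terms are combined using exp(i*s)*conj(exp(i*t)) = exp(i*(s-t)), and sums of them are collapsed using the identity that for every m > 1 the m distinct m-th roots of unity sum to 0, e.g. 1 + exp(2*I*pi/3) + exp(-2*I*pi/3) = 0.)
Dimension check: dim(rho) = sum (mult * dim) = 3*1 + 0*1 + 0*1 + 0*1 + 0*1 = 3 = chi_rho(e) = 3.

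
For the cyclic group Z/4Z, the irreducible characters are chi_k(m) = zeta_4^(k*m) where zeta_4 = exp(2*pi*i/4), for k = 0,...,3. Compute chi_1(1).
chi_1(1) = zeta_4^1 = I

Justification: chi_1(1) = zeta_4^(1*1) = zeta_4^1. Since zeta_4^4 = 1, this equals zeta_4^1 = exp(2*pi*i*1/4) = I.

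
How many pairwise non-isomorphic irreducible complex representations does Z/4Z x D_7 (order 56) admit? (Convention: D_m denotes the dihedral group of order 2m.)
20

Why: The number of irreducible complex representations of a finite group equals its number of conjugacy classes. For a direct product, #classes(G x H) = #classes(G) * #classes(H). Z/4Z has 4 classes (abelian), D_7 has 5 classes, so 4 * 5 = 20, so Z/4Z x D_7 (order 56) has exactly 20 irreducible complex representations.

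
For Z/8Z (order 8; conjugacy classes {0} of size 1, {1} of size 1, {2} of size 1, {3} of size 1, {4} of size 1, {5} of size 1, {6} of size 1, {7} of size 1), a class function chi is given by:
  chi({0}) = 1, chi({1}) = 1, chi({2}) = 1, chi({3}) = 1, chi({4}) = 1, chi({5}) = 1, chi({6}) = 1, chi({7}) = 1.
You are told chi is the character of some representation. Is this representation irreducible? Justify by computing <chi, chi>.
Irreducible: <chi, chi> = 1.

<chi, chi> = (1/|G|) sum_C |C| * |chi(C)|^2 = (1/8)[1*|1|^2 + 1*|1|^2 + 1*|1|^2 + 1*|1|^2 + 1*|1|^2 + 1*|1|^2 + 1*|1|^2 + 1*|1|^2]
  = (1/8)[(1) + (1) + (1) + (1) + (1) + (1) + (1) + (1)] = 8/8 = 1.
(Exp terms are combined using exp(i*s)*conj(exp(i*t)) = exp(i*(s-t)), and sums of them are collapsed using the identity that for every m > 1 the m distinct m-th roots of unity sum to 0, e.g. 1 + exp(2*I*pi/3) + exp(-2*I*pi/3) = 0.)
A character is irreducible iff <chi, chi> = 1, so this representation is irreducible.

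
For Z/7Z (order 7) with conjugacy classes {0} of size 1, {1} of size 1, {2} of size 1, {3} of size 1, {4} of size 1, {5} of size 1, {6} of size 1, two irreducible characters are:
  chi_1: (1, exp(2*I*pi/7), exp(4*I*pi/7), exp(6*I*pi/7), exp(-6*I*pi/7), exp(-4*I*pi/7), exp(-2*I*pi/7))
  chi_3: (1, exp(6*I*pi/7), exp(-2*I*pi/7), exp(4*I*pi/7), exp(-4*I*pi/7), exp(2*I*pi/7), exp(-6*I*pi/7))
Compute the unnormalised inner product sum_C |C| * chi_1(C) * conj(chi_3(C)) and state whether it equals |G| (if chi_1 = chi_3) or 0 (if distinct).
Sum = 0; so <chi_1, chi_3> = 0 (distinct irreducibles are orthogonal).

Justification: Compute term by term over conjugacy classes (|C| * chi_1(C) * conj(chi_3(C))):
  1*(1)*conj(1) + 1*(exp(2*I*pi/7))*conj(exp(6*I*pi/7)) + 1*(exp(4*I*pi/7))*conj(exp(-2*I*pi/7)) + 1*(exp(6*I*pi/7))*conj(exp(4*I*pi/7)) + 1*(exp(-6*I*pi/7))*conj(exp(-4*I*pi/7)) + 1*(exp(-4*I*pi/7))*conj(exp(2*I*pi/7)) + 1*(exp(-2*I*pi/7))*conj(exp(-6*I*pi/7))
  = (1) + (exp(-4*I*pi/7)) + (exp(6*I*pi/7)) + (exp(2*I*pi/7)) + (exp(-2*I*pi/7)) + (exp(-6*I*pi/7)) + (exp(4*I*pi/7))
  = 0.
(Exp terms are combined using exp(i*s)*conj(exp(i*t)) = exp(i*(s-t)), and sums of them are collapsed using the identity that for every m > 1 the m distinct m-th roots of unity sum to 0, e.g. 1 + exp(2*I*pi/3) + exp(-2*I*pi/3) = 0.)
Dividing by |G| = 7 gives 0/7 = 0, matching the row-orthogonality relation <chi_1, chi_3> = [chi_1 = chi_3].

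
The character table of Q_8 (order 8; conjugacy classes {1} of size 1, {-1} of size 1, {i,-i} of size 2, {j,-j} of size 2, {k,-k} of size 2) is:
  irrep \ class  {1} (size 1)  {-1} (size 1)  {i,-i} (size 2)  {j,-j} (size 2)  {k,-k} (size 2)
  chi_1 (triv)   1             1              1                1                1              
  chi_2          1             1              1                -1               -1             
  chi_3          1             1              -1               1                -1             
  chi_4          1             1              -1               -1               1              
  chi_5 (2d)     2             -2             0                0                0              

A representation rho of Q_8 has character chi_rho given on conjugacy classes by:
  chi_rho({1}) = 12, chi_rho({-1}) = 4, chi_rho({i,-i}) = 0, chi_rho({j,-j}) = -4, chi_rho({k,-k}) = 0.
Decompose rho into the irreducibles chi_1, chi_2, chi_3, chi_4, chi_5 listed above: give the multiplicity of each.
Multiplicities: chi_1: 1, chi_2: 3, chi_3: 1, chi_4: 3, chi_5: 2.

Details: Use <chi_rho, chi> = (1/|G|) sum_C |C| * chi_rho(C) * conj(chi(C)) with |G| = 8 for each irreducible chi in the table:
  <chi_rho, chi_1> = (1/8)[1*(12)*conj(1) + 1*(4)*conj(1) + 2*(0)*conj(1) + 2*(-4)*conj(1) + 2*(0)*conj(1)]
      = (1/8)[(12) + (4) + (0) + (-8) + (0)] = 8/8 = 1
  <chi_rho, chi_2> = (1/8)[1*(12)*conj(1) + 1*(4)*conj(1) + 2*(0)*conj(1) + 2*(-4)*conj(-1) + 2*(0)*conj(-1)]
      = (1/8)[(12) + (4) + (0) + (8) + (0)] = 24/8 = 3
  <chi_rho, chi_3> = (1/8)[1*(12)*conj(1) + 1*(4)*conj(1) + 2*(0)*conj(-1) + 2*(-4)*conj(1) + 2*(0)*conj(-1)]
      = (1/8)[(12) + (4) + (0) + (-8) + (0)] = 8/8 = 1
  <chi_rho, chi_4> = (1/8)[1*(12)*conj(1) + 1*(4)*conj(1) + 2*(0)*conj(-1) + 2*(-4)*conj(-1) + 2*(0)*conj(1)]
      = (1/8)[(12) + (4) + (0) + (8) + (0)] = 24/8 = 3
  <chi_rho, chi_5> = (1/8)[1*(12)*conj(2) + 1*(4)*conj(-2) + 2*(0)*conj(0) + 2*(-4)*conj(0) + 2*(0)*conj(0)]
      = (1/8)[(24) + (-8) + (0) + (0) + (0)] = 16/8 = 2
Dimension check: dim(rho) = sum (mult * dim) = 1*1 + 3*1 + 1*1 + 3*1 + 2*2 = 12 = chi_rho(e) = 12.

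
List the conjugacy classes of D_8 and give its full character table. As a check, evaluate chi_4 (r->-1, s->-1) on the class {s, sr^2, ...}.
Conjugacy classes: {e} of size 1, {r^4} of size 1, {r^1, r^7} of size 2, {r^2, r^6} of size 2, {r^3, r^5} of size 2, {s, sr^2, ...} of size 4, {sr, sr^3, ...} of size 4.
Character table:
  irrep \ class              {e} (size 1)  {r^4} (size 1)  {r^1, r^7} (size 2)  {r^2, r^6} (size 2)  {r^3, r^5} (size 2)  {s, sr^2, ...} (size 4)  {sr, sr^3, ...} (size 4)
  chi_1 (triv)               1             1               1                    1                    1                    1                        1                       
  chi_2 (sign: r->1, s->-1)  1             1               1                    1                    1                    -1                       -1                      
  chi_3 (r->-1, s->1)        1             1               -1                   1                    -1                   1                        -1                      
  chi_4 (r->-1, s->-1)       1             1               -1                   1                    -1                   -1                       1                       
  chi_5 (2d, j=1)            2             -2              sqrt(2)              0                    -sqrt(2)             0                        0                       
  chi_6 (2d, j=2)            2             2               0                    -2                   0                    0                        0                       
  chi_7 (2d, j=3)            2             -2              -sqrt(2)             0                    sqrt(2)              0                        0                       

Spot check: chi_4 (r->-1, s->-1) on {s, sr^2, ...} = -1.

Solution. D_8 has order 2*8 = 16 with 7 conjugacy classes, hence 7 irreducibles. Sum of squared dims 1 + 1 + 1 + 1 + 4 + 4 + 4 = 16 = |G|. Linear characters come from the abelianisation; the 2-dimensional irreps have character r^k -> 2*cos(2*pi*j*k/8), reflections -> 0.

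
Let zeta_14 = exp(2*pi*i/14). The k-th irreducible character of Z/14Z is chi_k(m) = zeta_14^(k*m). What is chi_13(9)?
chi_13(9) = zeta_14^117 = exp(5*I*pi/7)

Solution. chi_13(9) = zeta_14^(13*9) = zeta_14^117. Since zeta_14^14 = 1, this equals zeta_14^5 = exp(2*pi*i*5/14) = exp(5*I*pi/7).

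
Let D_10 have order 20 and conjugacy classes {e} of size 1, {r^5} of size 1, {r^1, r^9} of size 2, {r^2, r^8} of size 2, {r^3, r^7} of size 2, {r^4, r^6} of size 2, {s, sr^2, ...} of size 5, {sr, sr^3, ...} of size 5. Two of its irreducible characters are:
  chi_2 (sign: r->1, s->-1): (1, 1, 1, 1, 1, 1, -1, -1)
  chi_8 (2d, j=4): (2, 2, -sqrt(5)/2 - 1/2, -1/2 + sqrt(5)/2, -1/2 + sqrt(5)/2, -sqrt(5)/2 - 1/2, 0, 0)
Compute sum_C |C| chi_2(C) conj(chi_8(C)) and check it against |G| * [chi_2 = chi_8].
Sum = 0; so <chi_2, chi_8> = 0 (distinct irreducibles are orthogonal).

Compute term by term over conjugacy classes (|C| * chi_2(C) * conj(chi_8(C))):
  1*(1)*conj(2) + 1*(1)*conj(2) + 2*(1)*conj(-sqrt(5)/2 - 1/2) + 2*(1)*conj(-1/2 + sqrt(5)/2) + 2*(1)*conj(-1/2 + sqrt(5)/2) + 2*(1)*conj(-sqrt(5)/2 - 1/2) + 5*(-1)*conj(0) + 5*(-1)*conj(0)
  = (2) + (2) + (-sqrt(5) - 1) + (-1 + sqrt(5)) + (-1 + sqrt(5)) + (-sqrt(5) - 1) + (0) + (0)
  = 0.
Dividing by |G| = 20 gives 0/20 = 0, matching the row-orthogonality relation <chi_2, chi_8> = [chi_2 = chi_8].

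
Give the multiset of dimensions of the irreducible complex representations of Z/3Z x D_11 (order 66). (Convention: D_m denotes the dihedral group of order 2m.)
Dimensions: 1, 1, 1, 1, 1, 1, 2, 2, 2, 2, 2, 2, 2, 2, 2, 2, 2, 2, 2, 2, 2

Justification: There are 21 irreducibles (= number of conjugacy classes). Their dimensions d_i satisfy sum d_i^2 = |G| = 66: 1 + 1 + 1 + 1 + 1 + 1 + 4 + 4 + 4 + 4 + 4 + 4 + 4 + 4 + 4 + 4 + 4 + 4 + 4 + 4 + 4 = 66. (For the product with Z/3Z: each of the 3 1-dim characters of Z/3Z tensors with each irrep of D_11, giving 3 copies of each D_11-dimension.)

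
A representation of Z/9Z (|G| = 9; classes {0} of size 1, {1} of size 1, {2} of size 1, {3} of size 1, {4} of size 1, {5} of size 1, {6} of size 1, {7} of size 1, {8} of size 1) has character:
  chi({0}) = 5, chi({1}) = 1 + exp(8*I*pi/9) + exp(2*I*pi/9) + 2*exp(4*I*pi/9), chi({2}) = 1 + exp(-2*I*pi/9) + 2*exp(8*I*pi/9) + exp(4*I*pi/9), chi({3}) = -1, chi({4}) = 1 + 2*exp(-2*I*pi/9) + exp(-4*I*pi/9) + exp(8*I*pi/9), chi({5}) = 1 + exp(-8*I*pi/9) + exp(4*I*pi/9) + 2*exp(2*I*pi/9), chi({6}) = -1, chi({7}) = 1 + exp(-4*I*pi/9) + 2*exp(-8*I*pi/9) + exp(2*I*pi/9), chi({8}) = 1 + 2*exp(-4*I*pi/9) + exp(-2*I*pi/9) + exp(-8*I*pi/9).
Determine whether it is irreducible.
Not irreducible (reducible): <chi, chi> = 7 > 1.

Solution. <chi, chi> = (1/|G|) sum_C |C| * |chi(C)|^2 = (1/9)[1*|5|^2 + 1*|1 + exp(8*I*pi/9) + exp(2*I*pi/9) + 2*exp(4*I*pi/9)|^2 + 1*|1 + exp(-2*I*pi/9) + 2*exp(8*I*pi/9) + exp(4*I*pi/9)|^2 + 1*|-1|^2 + 1*|1 + 2*exp(-2*I*pi/9) + exp(-4*I*pi/9) + exp(8*I*pi/9)|^2 + 1*|1 + exp(-8*I*pi/9) + exp(4*I*pi/9) + 2*exp(2*I*pi/9)|^2 + 1*|-1|^2 + 1*|1 + exp(-4*I*pi/9) + 2*exp(-8*I*pi/9) + exp(2*I*pi/9)|^2 + 1*|1 + 2*exp(-4*I*pi/9) + exp(-2*I*pi/9) + exp(-8*I*pi/9)|^2]
  = (1/9)[(25) + (7 + 4*exp(-4*I*pi/9) + 3*exp(-2*I*pi/9) + exp(-2*I*pi/3) + exp(-8*I*pi/9) + exp(8*I*pi/9) + exp(2*I*pi/3) + 3*exp(2*I*pi/9) + 4*exp(4*I*pi/9)) + (7 + 3*exp(-4*I*pi/9) + 4*exp(-8*I*pi/9) + exp(-2*I*pi/3) + exp(-2*I*pi/9) + exp(2*I*pi/9) + exp(2*I*pi/3) + 4*exp(8*I*pi/9) + 3*exp(4*I*pi/9)) + (1) + (7 + 4*exp(-2*I*pi/9) + 3*exp(-8*I*pi/9) + exp(-4*I*pi/9) + exp(-2*I*pi/3) + exp(2*I*pi/3) + exp(4*I*pi/9) + 3*exp(8*I*pi/9) + 4*exp(2*I*pi/9)) + (7 + 4*exp(-2*I*pi/9) + 3*exp(-8*I*pi/9) + exp(-4*I*pi/9) + exp(-2*I*pi/3) + exp(2*I*pi/3) + exp(4*I*pi/9) + 3*exp(8*I*pi/9) + 4*exp(2*I*pi/9)) + (1) + (7 + 3*exp(-4*I*pi/9) + 4*exp(-8*I*pi/9) + exp(-2*I*pi/3) + exp(-2*I*pi/9) + exp(2*I*pi/9) + exp(2*I*pi/3) + 4*exp(8*I*pi/9) + 3*exp(4*I*pi/9)) + (7 + 4*exp(-4*I*pi/9) + 3*exp(-2*I*pi/9) + exp(-2*I*pi/3) + exp(-8*I*pi/9) + exp(8*I*pi/9) + exp(2*I*pi/3) + 3*exp(2*I*pi/9) + 4*exp(4*I*pi/9))] = 63/9 = 7.
(Exp terms are combined using exp(i*s)*conj(exp(i*t)) = exp(i*(s-t)), and sums of them are collapsed using the identity that for every m > 1 the m distinct m-th roots of unity sum to 0, e.g. 1 + exp(2*I*pi/3) + exp(-2*I*pi/3) = 0.)
A character is irreducible iff <chi, chi> = 1, so this representation is reducible.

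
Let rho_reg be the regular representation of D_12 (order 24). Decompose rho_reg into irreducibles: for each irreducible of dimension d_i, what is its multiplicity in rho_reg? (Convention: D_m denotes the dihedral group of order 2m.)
Each irreducible V_i of dimension d_i appears with multiplicity d_i, i.e. rho_reg = (direct sum over all irreducibles V_i) d_i V_i. The irreducible dimensions for D_12 are 1, 1, 1, 1, 2, 2, 2, 2, 2: 4 irreducibles of dimension 1, each with multiplicity 1; 5 irreducibles of dimension 2, each with multiplicity 2. Total dimension 4*1*1 + 5*2*2 = 24 = |G|.

Details: General theorem: in the regular representation of a finite group G, each irreducible appears with multiplicity equal to its dimension. Check: dim(rho_reg) = sum d_i^2 = 1 + 1 + 1 + 1 + 4 + 4 + 4 + 4 + 4 = 24 = |G|.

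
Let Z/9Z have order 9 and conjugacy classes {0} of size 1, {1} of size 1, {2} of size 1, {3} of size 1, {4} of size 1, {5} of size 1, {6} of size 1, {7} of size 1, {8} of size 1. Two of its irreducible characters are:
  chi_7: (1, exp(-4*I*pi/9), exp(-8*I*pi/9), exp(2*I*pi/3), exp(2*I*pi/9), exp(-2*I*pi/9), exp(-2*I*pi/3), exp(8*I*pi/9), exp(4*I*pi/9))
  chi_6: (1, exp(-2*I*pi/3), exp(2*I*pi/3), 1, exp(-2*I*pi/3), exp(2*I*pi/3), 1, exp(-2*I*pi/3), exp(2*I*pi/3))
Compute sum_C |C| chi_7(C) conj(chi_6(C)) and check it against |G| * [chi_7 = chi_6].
Sum = 0; so <chi_7, chi_6> = 0 (distinct irreducibles are orthogonal).

Solution. Compute term by term over conjugacy classes (|C| * chi_7(C) * conj(chi_6(C))):
  1*(1)*conj(1) + 1*(exp(-4*I*pi/9))*conj(exp(-2*I*pi/3)) + 1*(exp(-8*I*pi/9))*conj(exp(2*I*pi/3)) + 1*(exp(2*I*pi/3))*conj(1) + 1*(exp(2*I*pi/9))*conj(exp(-2*I*pi/3)) + 1*(exp(-2*I*pi/9))*conj(exp(2*I*pi/3)) + 1*(exp(-2*I*pi/3))*conj(1) + 1*(exp(8*I*pi/9))*conj(exp(-2*I*pi/3)) + 1*(exp(4*I*pi/9))*conj(exp(2*I*pi/3))
  = (1) + (exp(2*I*pi/9)) + (exp(4*I*pi/9)) + (exp(2*I*pi/3)) + (exp(8*I*pi/9)) + (exp(-8*I*pi/9)) + (exp(-2*I*pi/3)) + (exp(-4*I*pi/9)) + (exp(-2*I*pi/9))
  = 0.
(Exp terms are combined using exp(i*s)*conj(exp(i*t)) = exp(i*(s-t)), and sums of them are collapsed using the identity that for every m > 1 the m distinct m-th roots of unity sum to 0, e.g. 1 + exp(2*I*pi/3) + exp(-2*I*pi/3) = 0.)
Dividing by |G| = 9 gives 0/9 = 0, matching the row-orthogonality relation <chi_7, chi_6> = [chi_7 = chi_6].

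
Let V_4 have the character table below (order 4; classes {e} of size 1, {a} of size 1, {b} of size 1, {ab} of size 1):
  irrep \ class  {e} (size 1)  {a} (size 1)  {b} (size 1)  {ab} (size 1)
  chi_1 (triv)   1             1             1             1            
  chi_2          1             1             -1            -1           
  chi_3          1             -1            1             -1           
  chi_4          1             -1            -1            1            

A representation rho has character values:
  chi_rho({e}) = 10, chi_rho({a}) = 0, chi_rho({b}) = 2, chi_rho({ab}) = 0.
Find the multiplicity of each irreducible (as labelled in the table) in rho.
Multiplicities: chi_1: 3, chi_2: 2, chi_3: 3, chi_4: 2.

Solution. Use <chi_rho, chi> = (1/|G|) sum_C |C| * chi_rho(C) * conj(chi(C)) with |G| = 4 for each irreducible chi in the table:
  <chi_rho, chi_1> = (1/4)[1*(10)*conj(1) + 1*(0)*conj(1) + 1*(2)*conj(1) + 1*(0)*conj(1)]
      = (1/4)[(10) + (0) + (2) + (0)] = 12/4 = 3
  <chi_rho, chi_2> = (1/4)[1*(10)*conj(1) + 1*(0)*conj(1) + 1*(2)*conj(-1) + 1*(0)*conj(-1)]
      = (1/4)[(10) + (0) + (-2) + (0)] = 8/4 = 2
  <chi_rho, chi_3> = (1/4)[1*(10)*conj(1) + 1*(0)*conj(-1) + 1*(2)*conj(1) + 1*(0)*conj(-1)]
      = (1/4)[(10) + (0) + (2) + (0)] = 12/4 = 3
  <chi_rho, chi_4> = (1/4)[1*(10)*conj(1) + 1*(0)*conj(-1) + 1*(2)*conj(-1) + 1*(0)*conj(1)]
      = (1/4)[(10) + (0) + (-2) + (0)] = 8/4 = 2
Dimension check: dim(rho) = sum (mult * dim) = 3*1 + 2*1 + 3*1 + 2*1 = 10 = chi_rho(e) = 10.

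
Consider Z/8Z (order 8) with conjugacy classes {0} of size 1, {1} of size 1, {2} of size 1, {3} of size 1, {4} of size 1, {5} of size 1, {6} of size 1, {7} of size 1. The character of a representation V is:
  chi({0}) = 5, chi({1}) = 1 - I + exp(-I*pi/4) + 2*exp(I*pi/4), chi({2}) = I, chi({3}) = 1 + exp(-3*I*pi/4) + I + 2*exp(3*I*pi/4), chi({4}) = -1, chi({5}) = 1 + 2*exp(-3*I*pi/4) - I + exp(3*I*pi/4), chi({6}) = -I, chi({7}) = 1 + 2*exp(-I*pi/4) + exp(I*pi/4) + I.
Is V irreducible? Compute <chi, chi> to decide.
Not irreducible (reducible): <chi, chi> = 7 > 1.

Solution. <chi, chi> = (1/|G|) sum_C |C| * |chi(C)|^2 = (1/8)[1*|5|^2 + 1*|1 - I + exp(-I*pi/4) + 2*exp(I*pi/4)|^2 + 1*|I|^2 + 1*|1 + exp(-3*I*pi/4) + I + 2*exp(3*I*pi/4)|^2 + 1*|-1|^2 + 1*|1 + 2*exp(-3*I*pi/4) - I + exp(3*I*pi/4)|^2 + 1*|-I|^2 + 1*|1 + 2*exp(-I*pi/4) + exp(I*pi/4) + I|^2]
  = (1/8)[(25) + (7 + 3*exp(-I*pi/4) + exp(3*I*pi/4) + 2*exp(I*pi/4)) + (1) + (7 + 2*exp(-3*I*pi/4) + exp(-I*pi/4) + 3*exp(3*I*pi/4)) + (1) + (7 + 2*exp(-3*I*pi/4) + exp(-I*pi/4) + 3*exp(3*I*pi/4)) + (1) + (7 + 3*exp(-I*pi/4) + exp(3*I*pi/4) + 2*exp(I*pi/4))] = 56/8 = 7.
(Exp terms are combined using exp(i*s)*conj(exp(i*t)) = exp(i*(s-t)), and sums of them are collapsed using the identity that for every m > 1 the m distinct m-th roots of unity sum to 0, e.g. 1 + exp(2*I*pi/3) + exp(-2*I*pi/3) = 0.)
A character is irreducible iff <chi, chi> = 1, so this representation is reducible.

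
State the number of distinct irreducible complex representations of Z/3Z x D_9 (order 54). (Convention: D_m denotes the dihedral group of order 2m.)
18

Details: The number of irreducible complex representations of a finite group equals its number of conjugacy classes. For a direct product, #classes(G x H) = #classes(G) * #classes(H). Z/3Z has 3 classes (abelian), D_9 has 6 classes, so 3 * 6 = 18, so Z/3Z x D_9 (order 54) has exactly 18 irreducible complex representations.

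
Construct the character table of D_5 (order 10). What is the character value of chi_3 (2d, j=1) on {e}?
Conjugacy classes: {e} of size 1, {r^1, r^4} of size 2, {r^2, r^3} of size 2, {s, sr, ..., sr^4} of size 5.
Character table:
  irrep \ class              {e} (size 1)  {r^1, r^4} (size 2)  {r^2, r^3} (size 2)  {s, sr, ..., sr^4} (size 5)
  chi_1 (triv)               1             1                    1                    1                          
  chi_2 (sign: r->1, s->-1)  1             1                    1                    -1                         
  chi_3 (2d, j=1)            2             -1/2 + sqrt(5)/2     -sqrt(5)/2 - 1/2     0                          
  chi_4 (2d, j=2)            2             -sqrt(5)/2 - 1/2     -1/2 + sqrt(5)/2     0                          

Spot check: chi_3 (2d, j=1) on {e} = 2.

Reasoning: D_5 has order 2*5 = 10 with 4 conjugacy classes, hence 4 irreducibles. Sum of squared dims 1 + 1 + 4 + 4 = 10 = |G|. Linear characters come from the abelianisation; the 2-dimensional irreps have character r^k -> 2*cos(2*pi*j*k/5), reflections -> 0.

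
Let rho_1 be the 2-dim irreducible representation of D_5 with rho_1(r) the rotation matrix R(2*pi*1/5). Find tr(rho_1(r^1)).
chi_{rho_1}(r^1) = 2*cos(2*pi*1*1/5) = -1/2 + sqrt(5)/2

Solution. rho_1(r^1) is rotation by angle 2*pi*1*1/5, whose trace is 2*cos(2*pi*1*1/5) = -1/2 + sqrt(5)/2.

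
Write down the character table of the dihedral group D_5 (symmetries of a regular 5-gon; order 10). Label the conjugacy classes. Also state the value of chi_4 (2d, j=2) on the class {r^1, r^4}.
Conjugacy classes: {e} of size 1, {r^1, r^4} of size 2, {r^2, r^3} of size 2, {s, sr, ..., sr^4} of size 5.
Character table:
  irrep \ class              {e} (size 1)  {r^1, r^4} (size 2)  {r^2, r^3} (size 2)  {s, sr, ..., sr^4} (size 5)
  chi_1 (triv)               1             1                    1                    1                          
  chi_2 (sign: r->1, s->-1)  1             1                    1                    -1                         
  chi_3 (2d, j=1)            2             -1/2 + sqrt(5)/2     -sqrt(5)/2 - 1/2     0                          
  chi_4 (2d, j=2)            2             -sqrt(5)/2 - 1/2     -1/2 + sqrt(5)/2     0                          

Spot check: chi_4 (2d, j=2) on {r^1, r^4} = -sqrt(5)/2 - 1/2.

Justification: D_5 has order 2*5 = 10 with 4 conjugacy classes, hence 4 irreducibles. Sum of squared dims 1 + 1 + 4 + 4 = 10 = |G|. Linear characters come from the abelianisation; the 2-dimensional irreps have character r^k -> 2*cos(2*pi*j*k/5), reflections -> 0.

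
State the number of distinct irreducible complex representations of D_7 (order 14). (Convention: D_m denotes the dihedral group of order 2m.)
5

Reasoning: The number of irreducible complex representations of a finite group equals its number of conjugacy classes. D_7 has 5 conjugacy classes ((n+3)/2 for n odd), so D_7 (order 14) has exactly 5 irreducible complex representations.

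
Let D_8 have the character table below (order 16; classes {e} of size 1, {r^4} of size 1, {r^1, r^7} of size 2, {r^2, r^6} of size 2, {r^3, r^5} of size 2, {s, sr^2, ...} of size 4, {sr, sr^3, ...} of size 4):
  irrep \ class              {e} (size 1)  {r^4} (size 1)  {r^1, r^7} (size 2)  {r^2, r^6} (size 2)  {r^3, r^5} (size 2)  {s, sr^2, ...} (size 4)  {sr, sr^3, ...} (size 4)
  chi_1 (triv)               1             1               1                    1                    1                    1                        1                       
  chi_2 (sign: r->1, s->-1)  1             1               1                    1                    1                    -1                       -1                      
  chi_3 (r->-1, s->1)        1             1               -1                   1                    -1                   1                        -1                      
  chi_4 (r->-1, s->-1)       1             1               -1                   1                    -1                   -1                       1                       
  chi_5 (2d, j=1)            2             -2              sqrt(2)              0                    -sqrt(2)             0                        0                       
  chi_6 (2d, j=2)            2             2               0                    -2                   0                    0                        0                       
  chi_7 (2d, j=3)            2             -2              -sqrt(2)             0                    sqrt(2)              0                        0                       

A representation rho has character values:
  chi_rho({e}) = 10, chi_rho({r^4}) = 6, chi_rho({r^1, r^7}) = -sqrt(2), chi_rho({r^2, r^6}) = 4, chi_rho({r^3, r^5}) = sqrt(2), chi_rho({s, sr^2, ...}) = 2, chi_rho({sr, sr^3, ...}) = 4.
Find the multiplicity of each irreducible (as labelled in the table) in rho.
Multiplicities: chi_1: 3, chi_2: 0, chi_3: 1, chi_4: 2, chi_5: 0, chi_6: 1, chi_7: 1.

Reasoning: Use <chi_rho, chi> = (1/|G|) sum_C |C| * chi_rho(C) * conj(chi(C)) with |G| = 16 for each irreducible chi in the table:
  <chi_rho, chi_1> = (1/16)[1*(10)*conj(1) + 1*(6)*conj(1) + 2*(-sqrt(2))*conj(1) + 2*(4)*conj(1) + 2*(sqrt(2))*conj(1) + 4*(2)*conj(1) + 4*(4)*conj(1)]
      = (1/16)[(10) + (6) + (-2*sqrt(2)) + (8) + (2*sqrt(2)) + (8) + (16)] = 48/16 = 3
  <chi_rho, chi_2> = (1/16)[1*(10)*conj(1) + 1*(6)*conj(1) + 2*(-sqrt(2))*conj(1) + 2*(4)*conj(1) + 2*(sqrt(2))*conj(1) + 4*(2)*conj(-1) + 4*(4)*conj(-1)]
      = (1/16)[(10) + (6) + (-2*sqrt(2)) + (8) + (2*sqrt(2)) + (-8) + (-16)] = 0/16 = 0
  <chi_rho, chi_3> = (1/16)[1*(10)*conj(1) + 1*(6)*conj(1) + 2*(-sqrt(2))*conj(-1) + 2*(4)*conj(1) + 2*(sqrt(2))*conj(-1) + 4*(2)*conj(1) + 4*(4)*conj(-1)]
      = (1/16)[(10) + (6) + (2*sqrt(2)) + (8) + (-2*sqrt(2)) + (8) + (-16)] = 16/16 = 1
  <chi_rho, chi_4> = (1/16)[1*(10)*conj(1) + 1*(6)*conj(1) + 2*(-sqrt(2))*conj(-1) + 2*(4)*conj(1) + 2*(sqrt(2))*conj(-1) + 4*(2)*conj(-1) + 4*(4)*conj(1)]
      = (1/16)[(10) + (6) + (2*sqrt(2)) + (8) + (-2*sqrt(2)) + (-8) + (16)] = 32/16 = 2
  <chi_rho, chi_5> = (1/16)[1*(10)*conj(2) + 1*(6)*conj(-2) + 2*(-sqrt(2))*conj(sqrt(2)) + 2*(4)*conj(0) + 2*(sqrt(2))*conj(-sqrt(2)) + 4*(2)*conj(0) + 4*(4)*conj(0)]
      = (1/16)[(20) + (-12) + (-4) + (0) + (-4) + (0) + (0)] = 0/16 = 0
  <chi_rho, chi_6> = (1/16)[1*(10)*conj(2) + 1*(6)*conj(2) + 2*(-sqrt(2))*conj(0) + 2*(4)*conj(-2) + 2*(sqrt(2))*conj(0) + 4*(2)*conj(0) + 4*(4)*conj(0)]
      = (1/16)[(20) + (12) + (0) + (-16) + (0) + (0) + (0)] = 16/16 = 1
  <chi_rho, chi_7> = (1/16)[1*(10)*conj(2) + 1*(6)*conj(-2) + 2*(-sqrt(2))*conj(-sqrt(2)) + 2*(4)*conj(0) + 2*(sqrt(2))*conj(sqrt(2)) + 4*(2)*conj(0) + 4*(4)*conj(0)]
      = (1/16)[(20) + (-12) + (4) + (0) + (4) + (0) + (0)] = 16/16 = 1
Dimension check: dim(rho) = sum (mult * dim) = 3*1 + 0*1 + 1*1 + 2*1 + 0*2 + 1*2 + 1*2 = 10 = chi_rho(e) = 10.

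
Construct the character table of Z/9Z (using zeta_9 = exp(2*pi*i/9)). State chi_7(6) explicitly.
Character table of Z/9Z (irreps indexed chi_0,...,chi_8 with chi_k(m) = zeta_9^(k*m), zeta_9 = exp(2*pi*i/9)):
  irrep \ class  {0} (size 1)  {1} (size 1)    {2} (size 1)    {3} (size 1)    {4} (size 1)    {5} (size 1)    {6} (size 1)    {7} (size 1)    {8} (size 1)  
  chi_0          1             1               1               1               1               1               1               1               1             
  chi_1          1             exp(2*I*pi/9)   exp(4*I*pi/9)   exp(2*I*pi/3)   exp(8*I*pi/9)   exp(-8*I*pi/9)  exp(-2*I*pi/3)  exp(-4*I*pi/9)  exp(-2*I*pi/9)
  chi_2          1             exp(4*I*pi/9)   exp(8*I*pi/9)   exp(-2*I*pi/3)  exp(-2*I*pi/9)  exp(2*I*pi/9)   exp(2*I*pi/3)   exp(-8*I*pi/9)  exp(-4*I*pi/9)
  chi_3          1             exp(2*I*pi/3)   exp(-2*I*pi/3)  1               exp(2*I*pi/3)   exp(-2*I*pi/3)  1               exp(2*I*pi/3)   exp(-2*I*pi/3)
  chi_4          1             exp(8*I*pi/9)   exp(-2*I*pi/9)  exp(2*I*pi/3)   exp(-4*I*pi/9)  exp(4*I*pi/9)   exp(-2*I*pi/3)  exp(2*I*pi/9)   exp(-8*I*pi/9)
  chi_5          1             exp(-8*I*pi/9)  exp(2*I*pi/9)   exp(-2*I*pi/3)  exp(4*I*pi/9)   exp(-4*I*pi/9)  exp(2*I*pi/3)   exp(-2*I*pi/9)  exp(8*I*pi/9) 
  chi_6          1             exp(-2*I*pi/3)  exp(2*I*pi/3)   1               exp(-2*I*pi/3)  exp(2*I*pi/3)   1               exp(-2*I*pi/3)  exp(2*I*pi/3) 
  chi_7          1             exp(-4*I*pi/9)  exp(-8*I*pi/9)  exp(2*I*pi/3)   exp(2*I*pi/9)   exp(-2*I*pi/9)  exp(-2*I*pi/3)  exp(8*I*pi/9)   exp(4*I*pi/9) 
  chi_8          1             exp(-2*I*pi/9)  exp(-4*I*pi/9)  exp(-2*I*pi/3)  exp(-8*I*pi/9)  exp(8*I*pi/9)   exp(2*I*pi/3)   exp(4*I*pi/9)   exp(2*I*pi/9) 

Spot check: chi_7(6) = zeta_9^(7*6) = zeta_9^42 = exp(-2*I*pi/3).

Why: Z/9Z is abelian, so all 9 irreducible complex representations are 1-dimensional. They are given by chi_k(m) = zeta_9^(k*m) for k = 0,...,8. Row orthogonality: sum_m chi_k(m) conj(chi_l(m)) = 9 * [k = l].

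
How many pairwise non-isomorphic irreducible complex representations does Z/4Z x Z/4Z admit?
16

Solution. The number of irreducible complex representations of a finite group equals its number of conjugacy classes. Z/4Z x Z/4Z is abelian of order 16, so every element is its own conjugacy class: 16 classes, so Z/4Z x Z/4Z (order 16) has exactly 16 irreducible complex representations.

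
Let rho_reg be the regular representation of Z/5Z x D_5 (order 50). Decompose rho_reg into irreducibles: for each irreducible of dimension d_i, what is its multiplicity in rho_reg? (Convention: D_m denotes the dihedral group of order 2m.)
Each irreducible V_i of dimension d_i appears with multiplicity d_i, i.e. rho_reg = (direct sum over all irreducibles V_i) d_i V_i. The irreducible dimensions for Z/5Z x D_5 are 1, 1, 1, 1, 1, 1, 1, 1, 1, 1, 2, 2, 2, 2, 2, 2, 2, 2, 2, 2: 10 irreducibles of dimension 1, each with multiplicity 1; 10 irreducibles of dimension 2, each with multiplicity 2. Total dimension 10*1*1 + 10*2*2 = 50 = |G|.

Working: General theorem: in the regular representation of a finite group G, each irreducible appears with multiplicity equal to its dimension. Check: dim(rho_reg) = sum d_i^2 = 1 + 1 + 1 + 1 + 1 + 1 + 1 + 1 + 1 + 1 + 4 + 4 + 4 + 4 + 4 + 4 + 4 + 4 + 4 + 4 = 50 = |G|.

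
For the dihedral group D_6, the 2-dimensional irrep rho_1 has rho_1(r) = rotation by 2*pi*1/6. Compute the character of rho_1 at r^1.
chi_{rho_1}(r^1) = 2*cos(2*pi*1*1/6) = 1

Why: rho_1(r^1) is rotation by angle 2*pi*1*1/6, whose trace is 2*cos(2*pi*1*1/6) = 1.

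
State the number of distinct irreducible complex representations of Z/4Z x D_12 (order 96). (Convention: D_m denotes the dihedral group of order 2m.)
36

Reasoning: The number of irreducible complex representations of a finite group equals its number of conjugacy classes. For a direct product, #classes(G x H) = #classes(G) * #classes(H). Z/4Z has 4 classes (abelian), D_12 has 9 classes, so 4 * 9 = 36, so Z/4Z x D_12 (order 96) has exactly 36 irreducible complex representations.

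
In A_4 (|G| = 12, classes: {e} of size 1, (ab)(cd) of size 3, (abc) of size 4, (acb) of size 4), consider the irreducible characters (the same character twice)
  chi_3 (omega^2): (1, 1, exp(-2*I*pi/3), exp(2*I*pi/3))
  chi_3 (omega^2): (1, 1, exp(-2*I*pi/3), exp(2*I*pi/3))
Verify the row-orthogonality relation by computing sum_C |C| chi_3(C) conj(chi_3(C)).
Sum = 12 = |G| = 12; so <chi_3, chi_3> = 1 (norm-1 confirms irreducibility).

Argument: Compute term by term over conjugacy classes (|C| * chi_3(C) * conj(chi_3(C))):
  1*(1)*conj(1) + 3*(1)*conj(1) + 4*(exp(-2*I*pi/3))*conj(exp(-2*I*pi/3)) + 4*(exp(2*I*pi/3))*conj(exp(2*I*pi/3))
  = (1) + (3) + (4) + (4)
  = 12.
(Exp terms are combined using exp(i*s)*conj(exp(i*t)) = exp(i*(s-t)), and sums of them are collapsed using the identity that for every m > 1 the m distinct m-th roots of unity sum to 0, e.g. 1 + exp(2*I*pi/3) + exp(-2*I*pi/3) = 0.)
Dividing by |G| = 12 gives 12/12 = 1, matching the row-orthogonality relation <chi_3, chi_3> = [chi_3 = chi_3].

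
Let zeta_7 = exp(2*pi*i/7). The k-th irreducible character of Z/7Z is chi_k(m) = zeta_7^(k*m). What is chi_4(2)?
chi_4(2) = zeta_7^8 = exp(2*I*pi/7)

Details: chi_4(2) = zeta_7^(4*2) = zeta_7^8. Since zeta_7^7 = 1, this equals zeta_7^1 = exp(2*pi*i*1/7) = exp(2*I*pi/7).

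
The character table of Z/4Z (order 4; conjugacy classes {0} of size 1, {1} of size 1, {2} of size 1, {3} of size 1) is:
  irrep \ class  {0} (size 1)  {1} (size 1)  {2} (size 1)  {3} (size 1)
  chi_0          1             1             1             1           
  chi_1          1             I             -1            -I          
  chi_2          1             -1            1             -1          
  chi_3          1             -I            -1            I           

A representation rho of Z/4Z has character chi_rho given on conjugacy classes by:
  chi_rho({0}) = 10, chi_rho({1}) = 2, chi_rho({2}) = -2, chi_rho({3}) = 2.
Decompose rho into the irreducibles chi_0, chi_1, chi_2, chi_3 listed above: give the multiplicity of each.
Multiplicities: chi_0: 3, chi_1: 3, chi_2: 1, chi_3: 3.

Justification: Use <chi_rho, chi> = (1/|G|) sum_C |C| * chi_rho(C) * conj(chi(C)) with |G| = 4 for each irreducible chi in the table:
  <chi_rho, chi_0> = (1/4)[1*(10)*conj(1) + 1*(2)*conj(1) + 1*(-2)*conj(1) + 1*(2)*conj(1)]
      = (1/4)[(10) + (2) + (-2) + (2)] = 12/4 = 3
  <chi_rho, chi_1> = (1/4)[1*(10)*conj(1) + 1*(2)*conj(I) + 1*(-2)*conj(-1) + 1*(2)*conj(-I)]
      = (1/4)[(10) + (-2*I) + (2) + (2*I)] = 12/4 = 3
  <chi_rho, chi_2> = (1/4)[1*(10)*conj(1) + 1*(2)*conj(-1) + 1*(-2)*conj(1) + 1*(2)*conj(-1)]
      = (1/4)[(10) + (-2) + (-2) + (-2)] = 4/4 = 1
  <chi_rho, chi_3> = (1/4)[1*(10)*conj(1) + 1*(2)*conj(-I) + 1*(-2)*conj(-1) + 1*(2)*conj(I)]
      = (1/4)[(10) + (2*I) + (2) + (-2*I)] = 12/4 = 3
(Exp terms are combined using exp(i*s)*conj(exp(i*t)) = exp(i*(s-t)), and sums of them are collapsed using the identity that for every m > 1 the m distinct m-th roots of unity sum to 0, e.g. 1 + exp(2*I*pi/3) + exp(-2*I*pi/3) = 0.)
Dimension check: dim(rho) = sum (mult * dim) = 3*1 + 3*1 + 1*1 + 3*1 = 10 = chi_rho(e) = 10.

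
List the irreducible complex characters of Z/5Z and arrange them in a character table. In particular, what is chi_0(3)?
Character table of Z/5Z (irreps indexed chi_0,...,chi_4 with chi_k(m) = zeta_5^(k*m), zeta_5 = exp(2*pi*i/5)):
  irrep \ class  {0} (size 1)  {1} (size 1)    {2} (size 1)    {3} (size 1)    {4} (size 1)  
  chi_0          1             1               1               1               1             
  chi_1          1             exp(2*I*pi/5)   exp(4*I*pi/5)   exp(-4*I*pi/5)  exp(-2*I*pi/5)
  chi_2          1             exp(4*I*pi/5)   exp(-2*I*pi/5)  exp(2*I*pi/5)   exp(-4*I*pi/5)
  chi_3          1             exp(-4*I*pi/5)  exp(2*I*pi/5)   exp(-2*I*pi/5)  exp(4*I*pi/5) 
  chi_4          1             exp(-2*I*pi/5)  exp(-4*I*pi/5)  exp(4*I*pi/5)   exp(2*I*pi/5) 

Spot check: chi_0(3) = zeta_5^(0*3) = zeta_5^0 = 1.

Working: Z/5Z is abelian, so all 5 irreducible complex representations are 1-dimensional. They are given by chi_k(m) = zeta_5^(k*m) for k = 0,...,4. Row orthogonality: sum_m chi_k(m) conj(chi_l(m)) = 5 * [k = l].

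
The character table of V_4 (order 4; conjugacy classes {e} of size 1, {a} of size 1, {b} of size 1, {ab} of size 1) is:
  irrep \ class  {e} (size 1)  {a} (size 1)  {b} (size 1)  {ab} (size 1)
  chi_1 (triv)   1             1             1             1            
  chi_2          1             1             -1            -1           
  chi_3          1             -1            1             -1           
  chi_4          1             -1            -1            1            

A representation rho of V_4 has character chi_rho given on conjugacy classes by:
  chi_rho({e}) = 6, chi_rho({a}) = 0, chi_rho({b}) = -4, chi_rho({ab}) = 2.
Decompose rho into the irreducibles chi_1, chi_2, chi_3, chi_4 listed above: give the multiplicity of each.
Multiplicities: chi_1: 1, chi_2: 2, chi_3: 0, chi_4: 3.

Details: Use <chi_rho, chi> = (1/|G|) sum_C |C| * chi_rho(C) * conj(chi(C)) with |G| = 4 for each irreducible chi in the table:
  <chi_rho, chi_1> = (1/4)[1*(6)*conj(1) + 1*(0)*conj(1) + 1*(-4)*conj(1) + 1*(2)*conj(1)]
      = (1/4)[(6) + (0) + (-4) + (2)] = 4/4 = 1
  <chi_rho, chi_2> = (1/4)[1*(6)*conj(1) + 1*(0)*conj(1) + 1*(-4)*conj(-1) + 1*(2)*conj(-1)]
      = (1/4)[(6) + (0) + (4) + (-2)] = 8/4 = 2
  <chi_rho, chi_3> = (1/4)[1*(6)*conj(1) + 1*(0)*conj(-1) + 1*(-4)*conj(1) + 1*(2)*conj(-1)]
      = (1/4)[(6) + (0) + (-4) + (-2)] = 0/4 = 0
  <chi_rho, chi_4> = (1/4)[1*(6)*conj(1) + 1*(0)*conj(-1) + 1*(-4)*conj(-1) + 1*(2)*conj(1)]
      = (1/4)[(6) + (0) + (4) + (2)] = 12/4 = 3
Dimension check: dim(rho) = sum (mult * dim) = 1*1 + 2*1 + 0*1 + 3*1 = 6 = chi_rho(e) = 6.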